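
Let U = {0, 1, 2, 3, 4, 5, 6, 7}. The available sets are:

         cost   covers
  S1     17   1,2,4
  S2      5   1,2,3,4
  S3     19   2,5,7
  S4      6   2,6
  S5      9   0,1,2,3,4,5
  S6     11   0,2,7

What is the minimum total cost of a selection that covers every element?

26

S4, S5, S6 cover every element at cost 6 + 9 + 11 = 26.
Any cover uses at least 3 sets; among all covering selections none totals below 26.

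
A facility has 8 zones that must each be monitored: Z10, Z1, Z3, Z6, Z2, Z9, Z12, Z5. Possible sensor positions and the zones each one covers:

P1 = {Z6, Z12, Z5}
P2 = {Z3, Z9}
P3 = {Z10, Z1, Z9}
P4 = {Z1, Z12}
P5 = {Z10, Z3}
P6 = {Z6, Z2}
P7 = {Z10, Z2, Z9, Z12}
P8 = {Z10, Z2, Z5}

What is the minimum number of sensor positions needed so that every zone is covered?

P1, P2, P3, P6 together cover {Z10, Z1, Z3, Z6, Z2, Z9, Z12, Z5} — every zone.
No 3 of the 8 sensor positions cover everything (all 56 triples fall short), so 4 is minimum.

4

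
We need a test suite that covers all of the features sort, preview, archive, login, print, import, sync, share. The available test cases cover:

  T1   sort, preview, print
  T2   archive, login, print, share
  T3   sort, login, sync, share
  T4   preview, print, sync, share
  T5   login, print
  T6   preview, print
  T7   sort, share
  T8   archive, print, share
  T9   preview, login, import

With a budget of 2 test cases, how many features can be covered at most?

6

Choosing T1, T2 covers {sort, preview, archive, login, print, share} — 6 features.
No choice of 2 test cases does better; here import, sync are left uncovered.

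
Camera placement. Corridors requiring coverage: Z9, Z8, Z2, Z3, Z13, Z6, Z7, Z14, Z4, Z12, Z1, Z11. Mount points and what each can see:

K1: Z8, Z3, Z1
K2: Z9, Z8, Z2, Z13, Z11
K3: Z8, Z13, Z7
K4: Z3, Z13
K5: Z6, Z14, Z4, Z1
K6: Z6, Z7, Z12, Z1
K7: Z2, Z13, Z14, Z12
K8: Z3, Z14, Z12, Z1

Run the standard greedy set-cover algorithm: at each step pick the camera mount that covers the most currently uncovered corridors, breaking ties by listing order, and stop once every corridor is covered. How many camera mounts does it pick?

Pick 1: K2 covers 5 new corridors (Z9, Z8, Z2, Z13, Z11).
Pick 2: K5 covers 4 new corridors (Z6, Z14, Z4, Z1).
Pick 3: K6 covers 2 new corridors (Z7, Z12).
Pick 4: K1 covers 1 new corridors (Z3).
Greedy uses 4 camera mounts.

4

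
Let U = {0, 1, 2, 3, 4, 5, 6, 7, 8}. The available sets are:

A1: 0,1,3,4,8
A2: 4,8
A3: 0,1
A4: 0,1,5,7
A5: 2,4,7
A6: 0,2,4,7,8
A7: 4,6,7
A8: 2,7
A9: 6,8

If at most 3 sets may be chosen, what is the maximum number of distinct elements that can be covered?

8

Choosing A1, A4, A5 covers {0, 1, 2, 3, 4, 5, 7, 8} — 8 elements.
No choice of 3 sets does better; here 6 is left uncovered.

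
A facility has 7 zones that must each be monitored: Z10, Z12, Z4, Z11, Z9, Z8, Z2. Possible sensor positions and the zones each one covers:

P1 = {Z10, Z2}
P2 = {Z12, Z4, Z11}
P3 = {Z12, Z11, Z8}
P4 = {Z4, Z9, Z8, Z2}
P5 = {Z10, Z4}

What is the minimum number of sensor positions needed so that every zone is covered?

3

P1, P2, P4 together cover {Z10, Z12, Z4, Z11, Z9, Z8, Z2} — every zone.
No 2 of the 5 sensor positions cover everything (all 10 pairs fall short), so 3 is minimum.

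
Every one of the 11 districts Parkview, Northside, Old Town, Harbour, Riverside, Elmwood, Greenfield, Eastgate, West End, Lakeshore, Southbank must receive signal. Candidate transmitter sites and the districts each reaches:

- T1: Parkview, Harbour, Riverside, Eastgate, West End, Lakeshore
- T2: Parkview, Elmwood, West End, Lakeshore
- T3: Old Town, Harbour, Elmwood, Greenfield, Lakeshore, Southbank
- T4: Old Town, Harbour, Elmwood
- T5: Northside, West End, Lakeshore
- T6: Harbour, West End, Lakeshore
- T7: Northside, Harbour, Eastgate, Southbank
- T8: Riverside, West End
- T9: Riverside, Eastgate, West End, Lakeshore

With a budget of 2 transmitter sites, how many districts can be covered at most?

10

Choosing T1, T3 covers {Parkview, Old Town, Harbour, Riverside, Elmwood, Greenfield, Eastgate, West End, Lakeshore, Southbank} — 10 districts.
No choice of 2 transmitter sites does better; here Northside is left uncovered.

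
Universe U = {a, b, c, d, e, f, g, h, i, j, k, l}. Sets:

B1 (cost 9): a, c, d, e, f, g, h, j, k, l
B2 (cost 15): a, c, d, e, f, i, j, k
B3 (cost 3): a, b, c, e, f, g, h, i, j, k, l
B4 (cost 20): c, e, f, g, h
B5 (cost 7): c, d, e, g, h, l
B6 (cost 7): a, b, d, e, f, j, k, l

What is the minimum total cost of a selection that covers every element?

10

B3, B5 cover every element at cost 3 + 7 = 10.
Any cover uses at least 2 sets; among all covering selections none totals below 10.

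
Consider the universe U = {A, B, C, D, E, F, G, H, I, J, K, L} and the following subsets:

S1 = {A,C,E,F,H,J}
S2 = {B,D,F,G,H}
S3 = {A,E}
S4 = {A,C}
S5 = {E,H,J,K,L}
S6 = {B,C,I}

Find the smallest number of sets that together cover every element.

4

S1, S2, S5, S6 together cover {A, B, C, D, E, F, G, H, I, J, K, L} — every element.
No 3 of the 6 sets cover everything (all 20 triples fall short), so 4 is minimum.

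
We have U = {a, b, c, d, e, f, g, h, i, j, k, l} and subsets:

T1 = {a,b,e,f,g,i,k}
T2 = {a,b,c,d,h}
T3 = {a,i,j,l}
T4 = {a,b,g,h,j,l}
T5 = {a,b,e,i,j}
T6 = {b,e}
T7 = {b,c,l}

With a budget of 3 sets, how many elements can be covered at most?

Choosing T1, T2, T3 covers {a, b, c, d, e, f, g, h, i, j, k, l} — 12 elements.
That is all 12 elements.

12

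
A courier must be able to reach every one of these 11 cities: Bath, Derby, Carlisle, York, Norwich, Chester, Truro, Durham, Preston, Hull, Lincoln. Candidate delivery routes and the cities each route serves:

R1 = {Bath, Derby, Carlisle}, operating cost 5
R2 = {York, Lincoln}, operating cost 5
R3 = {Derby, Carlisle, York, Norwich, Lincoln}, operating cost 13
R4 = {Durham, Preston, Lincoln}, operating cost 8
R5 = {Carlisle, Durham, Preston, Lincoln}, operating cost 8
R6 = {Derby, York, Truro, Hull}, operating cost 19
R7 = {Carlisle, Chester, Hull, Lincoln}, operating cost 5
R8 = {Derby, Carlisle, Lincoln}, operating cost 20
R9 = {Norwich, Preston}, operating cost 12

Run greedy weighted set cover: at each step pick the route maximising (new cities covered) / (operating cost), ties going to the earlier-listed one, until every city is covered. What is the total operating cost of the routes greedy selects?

Pick 1: R7 adds 4 new (Carlisle, Chester, Hull, Lincoln) at operating cost 5 (ratio 4/5).
Pick 2: R1 adds 2 new (Bath, Derby) at operating cost 5 (ratio 2/5).
Pick 3: R4 adds 2 new (Durham, Preston) at operating cost 8 (ratio 2/8).
Pick 4: R2 adds 1 new (York) at operating cost 5 (ratio 1/5).
Pick 5: R9 adds 1 new (Norwich) at operating cost 12 (ratio 1/12).
Pick 6: R6 adds 1 new (Truro) at operating cost 19 (ratio 1/19).
Greedy total operating cost: 5 + 5 + 8 + 5 + 12 + 19 = 54. (The true optimum is 49, so greedy overshoots here.)

54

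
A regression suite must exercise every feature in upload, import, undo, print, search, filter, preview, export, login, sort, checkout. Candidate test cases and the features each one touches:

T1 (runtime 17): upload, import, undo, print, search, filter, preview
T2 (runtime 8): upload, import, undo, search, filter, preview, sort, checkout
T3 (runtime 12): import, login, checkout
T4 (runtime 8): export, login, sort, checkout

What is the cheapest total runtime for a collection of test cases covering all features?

T1, T4 cover every feature at runtime 17 + 8 = 25.
Any cover uses at least 2 test cases; among all covering selections none totals below 25.
Greedy by coverage-per-runtime would pick T2, T4, T1 for 33 — worse than the optimum 25.

25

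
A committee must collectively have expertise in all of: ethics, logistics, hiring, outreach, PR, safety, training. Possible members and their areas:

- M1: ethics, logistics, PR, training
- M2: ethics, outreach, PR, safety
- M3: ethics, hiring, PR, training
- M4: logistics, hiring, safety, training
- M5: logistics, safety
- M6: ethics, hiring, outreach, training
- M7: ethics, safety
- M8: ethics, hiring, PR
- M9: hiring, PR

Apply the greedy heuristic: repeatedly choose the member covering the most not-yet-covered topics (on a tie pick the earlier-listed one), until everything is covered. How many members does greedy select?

Pick 1: M1 covers 4 new topics (ethics, logistics, PR, training).
Pick 2: M2 covers 2 new topics (outreach, safety).
Pick 3: M3 covers 1 new topics (hiring).
Greedy uses 3 members. (The true minimum is 2.)

3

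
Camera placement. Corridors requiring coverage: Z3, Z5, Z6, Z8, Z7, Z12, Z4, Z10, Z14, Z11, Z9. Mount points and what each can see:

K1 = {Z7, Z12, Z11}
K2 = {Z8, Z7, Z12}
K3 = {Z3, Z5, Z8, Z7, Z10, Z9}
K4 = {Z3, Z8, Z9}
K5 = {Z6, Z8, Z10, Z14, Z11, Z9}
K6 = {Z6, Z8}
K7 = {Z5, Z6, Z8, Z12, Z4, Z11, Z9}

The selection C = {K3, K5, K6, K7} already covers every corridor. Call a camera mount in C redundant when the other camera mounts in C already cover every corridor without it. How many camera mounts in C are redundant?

Drop K3: Z3, Z7 uncovered — not redundant.
Drop K5: Z14 uncovered — not redundant.
Drop K6: the rest still cover every corridor — redundant.
Drop K7: Z12, Z4 uncovered — not redundant.
1 redundant: K6.

1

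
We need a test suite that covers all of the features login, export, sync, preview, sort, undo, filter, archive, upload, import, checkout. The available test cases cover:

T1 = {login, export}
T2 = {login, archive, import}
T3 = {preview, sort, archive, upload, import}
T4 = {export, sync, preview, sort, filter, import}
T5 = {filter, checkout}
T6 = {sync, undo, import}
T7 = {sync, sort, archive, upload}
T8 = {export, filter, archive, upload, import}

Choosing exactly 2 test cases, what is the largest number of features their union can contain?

Choosing T2, T4 covers {login, export, sync, preview, sort, filter, archive, import} — 8 features.
No choice of 2 test cases does better; here undo, upload, checkout are left uncovered.

8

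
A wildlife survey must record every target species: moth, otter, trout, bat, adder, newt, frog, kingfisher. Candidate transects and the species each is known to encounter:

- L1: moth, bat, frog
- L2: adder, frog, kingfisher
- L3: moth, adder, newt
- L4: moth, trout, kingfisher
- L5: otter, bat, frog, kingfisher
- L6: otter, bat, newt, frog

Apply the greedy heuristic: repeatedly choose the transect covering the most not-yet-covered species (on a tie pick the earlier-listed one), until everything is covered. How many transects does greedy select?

3

Pick 1: L5 covers 4 new species (otter, bat, frog, kingfisher).
Pick 2: L3 covers 3 new species (moth, adder, newt).
Pick 3: L4 covers 1 new species (trout).
Greedy uses 3 transects.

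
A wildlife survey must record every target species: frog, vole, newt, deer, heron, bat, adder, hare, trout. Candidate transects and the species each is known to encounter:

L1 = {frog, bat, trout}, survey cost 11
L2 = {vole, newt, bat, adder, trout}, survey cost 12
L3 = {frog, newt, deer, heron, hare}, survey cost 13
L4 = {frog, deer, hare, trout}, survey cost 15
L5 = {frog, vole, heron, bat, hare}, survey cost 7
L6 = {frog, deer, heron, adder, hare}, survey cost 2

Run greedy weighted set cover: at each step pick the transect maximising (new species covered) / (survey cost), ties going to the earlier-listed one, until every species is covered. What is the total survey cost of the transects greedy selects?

14

Pick 1: L6 adds 5 new (frog, deer, heron, adder, hare) at survey cost 2 (ratio 5/2).
Pick 2: L2 adds 4 new (vole, newt, bat, trout) at survey cost 12 (ratio 4/12).
Greedy total survey cost: 2 + 12 = 14.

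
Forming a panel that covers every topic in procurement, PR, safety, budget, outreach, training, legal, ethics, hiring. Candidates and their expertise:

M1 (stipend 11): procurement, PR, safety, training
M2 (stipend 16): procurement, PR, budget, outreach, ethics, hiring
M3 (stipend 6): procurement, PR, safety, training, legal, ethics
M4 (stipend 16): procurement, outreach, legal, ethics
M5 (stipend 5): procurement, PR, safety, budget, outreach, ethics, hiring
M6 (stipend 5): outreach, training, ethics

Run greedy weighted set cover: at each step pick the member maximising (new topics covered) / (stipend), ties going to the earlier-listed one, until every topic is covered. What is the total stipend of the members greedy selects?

Pick 1: M5 adds 7 new (procurement, PR, safety, budget, outreach, ethics, hiring) at stipend 5 (ratio 7/5).
Pick 2: M3 adds 2 new (training, legal) at stipend 6 (ratio 2/6).
Greedy total stipend: 5 + 6 = 11.

11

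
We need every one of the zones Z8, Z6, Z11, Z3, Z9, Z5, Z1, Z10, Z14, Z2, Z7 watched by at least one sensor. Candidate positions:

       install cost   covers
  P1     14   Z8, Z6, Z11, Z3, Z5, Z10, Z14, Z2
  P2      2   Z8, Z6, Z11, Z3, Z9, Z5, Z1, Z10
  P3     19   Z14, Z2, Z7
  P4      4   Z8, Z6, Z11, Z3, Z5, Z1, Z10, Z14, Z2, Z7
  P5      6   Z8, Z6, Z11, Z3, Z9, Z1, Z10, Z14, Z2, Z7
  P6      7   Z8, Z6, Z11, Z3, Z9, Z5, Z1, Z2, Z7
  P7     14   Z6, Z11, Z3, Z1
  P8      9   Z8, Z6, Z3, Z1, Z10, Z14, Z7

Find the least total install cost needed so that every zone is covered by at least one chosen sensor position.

P2, P4 cover every zone at install cost 2 + 4 = 6.
Any cover uses at least 2 sensor positions; among all covering selections none totals below 6.

6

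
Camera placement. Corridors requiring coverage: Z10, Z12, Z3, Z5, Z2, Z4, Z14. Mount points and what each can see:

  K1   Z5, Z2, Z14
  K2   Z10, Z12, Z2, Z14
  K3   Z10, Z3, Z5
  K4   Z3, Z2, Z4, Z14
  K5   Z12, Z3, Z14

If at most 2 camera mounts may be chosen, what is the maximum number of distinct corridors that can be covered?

Choosing K2, K3 covers {Z10, Z12, Z3, Z5, Z2, Z14} — 6 corridors.
No choice of 2 camera mounts does better; here Z4 is left uncovered.

6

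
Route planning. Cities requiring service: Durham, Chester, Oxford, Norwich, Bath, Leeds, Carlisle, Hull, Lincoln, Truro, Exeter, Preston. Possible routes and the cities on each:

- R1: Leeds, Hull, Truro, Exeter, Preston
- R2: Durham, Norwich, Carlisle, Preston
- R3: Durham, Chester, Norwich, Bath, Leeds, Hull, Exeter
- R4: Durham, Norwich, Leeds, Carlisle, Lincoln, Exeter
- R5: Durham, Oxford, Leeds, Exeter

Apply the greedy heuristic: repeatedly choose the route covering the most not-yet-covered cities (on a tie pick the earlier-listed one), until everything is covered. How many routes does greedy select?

4

Pick 1: R3 covers 7 new cities (Durham, Chester, Norwich, Bath, Leeds, Hull, Exeter).
Pick 2: R1 covers 2 new cities (Truro, Preston).
Pick 3: R4 covers 2 new cities (Carlisle, Lincoln).
Pick 4: R5 covers 1 new cities (Oxford).
Greedy uses 4 routes.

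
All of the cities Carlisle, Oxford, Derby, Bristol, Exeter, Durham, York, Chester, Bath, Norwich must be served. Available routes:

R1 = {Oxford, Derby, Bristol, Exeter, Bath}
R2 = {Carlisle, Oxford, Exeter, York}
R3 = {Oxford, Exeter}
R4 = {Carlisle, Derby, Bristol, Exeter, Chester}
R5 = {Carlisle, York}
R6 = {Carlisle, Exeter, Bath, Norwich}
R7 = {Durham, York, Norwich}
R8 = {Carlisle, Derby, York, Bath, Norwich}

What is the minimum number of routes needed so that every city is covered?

R1, R4, R7 together cover {Carlisle, Oxford, Derby, Bristol, Exeter, Durham, York, Chester, Bath, Norwich} — every city.
No 2 of the 8 routes cover everything (all 28 pairs fall short), so 3 is minimum.

3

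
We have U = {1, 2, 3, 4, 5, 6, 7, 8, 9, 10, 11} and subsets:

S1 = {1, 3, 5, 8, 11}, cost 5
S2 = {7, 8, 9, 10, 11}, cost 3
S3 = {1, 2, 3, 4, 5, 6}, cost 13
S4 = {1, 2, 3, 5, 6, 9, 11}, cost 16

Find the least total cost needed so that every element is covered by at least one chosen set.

16

S2, S3 cover every element at cost 3 + 13 = 16.
Any cover uses at least 2 sets; among all covering selections none totals below 16.
Greedy by coverage-per-cost would pick S2, S1, S3 for 21 — worse than the optimum 16.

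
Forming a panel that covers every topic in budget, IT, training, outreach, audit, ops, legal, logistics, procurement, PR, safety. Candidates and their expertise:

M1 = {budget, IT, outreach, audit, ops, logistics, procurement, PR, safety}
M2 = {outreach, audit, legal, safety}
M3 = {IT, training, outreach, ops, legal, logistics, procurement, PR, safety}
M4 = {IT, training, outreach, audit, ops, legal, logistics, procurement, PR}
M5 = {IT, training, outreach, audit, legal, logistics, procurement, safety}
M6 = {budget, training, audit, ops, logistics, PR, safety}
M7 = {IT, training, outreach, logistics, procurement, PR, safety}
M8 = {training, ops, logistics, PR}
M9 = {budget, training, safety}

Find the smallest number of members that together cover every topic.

M1, M3 together cover {budget, IT, training, outreach, audit, ops, legal, logistics, procurement, PR, safety} — every topic.
No single member contains all 11 topics, so 2 is optimal.

2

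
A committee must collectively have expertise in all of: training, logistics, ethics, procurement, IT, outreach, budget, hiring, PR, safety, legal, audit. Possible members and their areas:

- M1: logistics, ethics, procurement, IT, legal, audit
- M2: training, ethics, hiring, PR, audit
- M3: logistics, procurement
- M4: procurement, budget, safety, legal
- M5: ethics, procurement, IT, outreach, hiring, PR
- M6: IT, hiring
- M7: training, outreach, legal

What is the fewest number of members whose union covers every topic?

4

M1, M2, M4, M5 together cover {training, logistics, ethics, procurement, IT, outreach, budget, hiring, PR, safety, legal, audit} — every topic.
No 3 of the 7 members cover everything (all 35 triples fall short), so 4 is minimum.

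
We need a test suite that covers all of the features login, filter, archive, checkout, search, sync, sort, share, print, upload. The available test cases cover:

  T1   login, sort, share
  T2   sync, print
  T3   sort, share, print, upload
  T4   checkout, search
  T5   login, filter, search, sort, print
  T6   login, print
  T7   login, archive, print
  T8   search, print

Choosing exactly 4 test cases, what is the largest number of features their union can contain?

9

Choosing T2, T3, T4, T5 covers {login, filter, checkout, search, sync, sort, share, print, upload} — 9 features.
No choice of 4 test cases does better; here archive is left uncovered.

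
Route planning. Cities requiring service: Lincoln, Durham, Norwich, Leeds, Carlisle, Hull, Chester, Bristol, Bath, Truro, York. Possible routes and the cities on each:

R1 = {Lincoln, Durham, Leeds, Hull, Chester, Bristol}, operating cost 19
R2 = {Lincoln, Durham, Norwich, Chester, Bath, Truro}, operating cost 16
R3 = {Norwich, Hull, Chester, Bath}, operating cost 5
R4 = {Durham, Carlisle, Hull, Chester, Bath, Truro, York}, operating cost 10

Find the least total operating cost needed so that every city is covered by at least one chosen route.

34

R1, R3, R4 cover every city at operating cost 19 + 5 + 10 = 34.
Any cover uses at least 3 routes; among all covering selections none totals below 34.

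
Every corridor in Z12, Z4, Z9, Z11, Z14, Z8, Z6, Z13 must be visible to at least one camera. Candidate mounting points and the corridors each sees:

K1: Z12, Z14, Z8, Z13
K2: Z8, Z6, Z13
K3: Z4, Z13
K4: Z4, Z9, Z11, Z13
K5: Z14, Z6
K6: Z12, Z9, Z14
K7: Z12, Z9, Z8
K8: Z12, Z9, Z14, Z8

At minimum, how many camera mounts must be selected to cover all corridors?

K1, K2, K4 together cover {Z12, Z4, Z9, Z11, Z14, Z8, Z6, Z13} — every corridor.
No 2 of the 8 camera mounts cover everything (all 28 pairs fall short), so 3 is minimum.

3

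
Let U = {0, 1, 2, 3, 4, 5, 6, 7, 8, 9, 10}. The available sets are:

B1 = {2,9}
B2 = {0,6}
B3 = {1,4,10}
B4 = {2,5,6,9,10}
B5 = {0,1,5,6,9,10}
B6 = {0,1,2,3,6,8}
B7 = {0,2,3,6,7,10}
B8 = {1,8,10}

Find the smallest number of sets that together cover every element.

B3, B4, B6, B7 together cover {0, 1, 2, 3, 4, 5, 6, 7, 8, 9, 10} — every element.
No 3 of the 8 sets cover everything (all 56 triples fall short), so 4 is minimum.

4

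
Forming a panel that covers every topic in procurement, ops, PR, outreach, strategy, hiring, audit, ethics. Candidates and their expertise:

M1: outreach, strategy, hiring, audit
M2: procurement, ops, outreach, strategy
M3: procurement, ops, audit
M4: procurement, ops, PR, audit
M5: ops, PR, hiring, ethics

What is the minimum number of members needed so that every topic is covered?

3

M1, M2, M5 together cover {procurement, ops, PR, outreach, strategy, hiring, audit, ethics} — every topic.
No 2 of the 5 members cover everything (all 10 pairs fall short), so 3 is minimum.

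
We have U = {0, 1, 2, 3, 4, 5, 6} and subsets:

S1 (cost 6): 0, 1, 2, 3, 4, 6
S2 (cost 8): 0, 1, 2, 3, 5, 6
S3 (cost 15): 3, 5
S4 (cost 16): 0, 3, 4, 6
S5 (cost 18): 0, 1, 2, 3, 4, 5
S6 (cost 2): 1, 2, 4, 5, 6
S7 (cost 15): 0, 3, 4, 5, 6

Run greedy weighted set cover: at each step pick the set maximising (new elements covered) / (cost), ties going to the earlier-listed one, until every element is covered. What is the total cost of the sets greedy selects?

Pick 1: S6 adds 5 new (1, 2, 4, 5, 6) at cost 2 (ratio 5/2).
Pick 2: S1 adds 2 new (0, 3) at cost 6 (ratio 2/6).
Greedy total cost: 2 + 6 = 8.

8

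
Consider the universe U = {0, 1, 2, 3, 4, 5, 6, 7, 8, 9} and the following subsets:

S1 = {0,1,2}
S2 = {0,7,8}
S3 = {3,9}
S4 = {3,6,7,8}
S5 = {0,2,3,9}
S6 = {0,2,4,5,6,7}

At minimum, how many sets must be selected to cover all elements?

4

S1, S2, S3, S6 together cover {0, 1, 2, 3, 4, 5, 6, 7, 8, 9} — every element.
No 3 of the 6 sets cover everything (all 20 triples fall short), so 4 is minimum.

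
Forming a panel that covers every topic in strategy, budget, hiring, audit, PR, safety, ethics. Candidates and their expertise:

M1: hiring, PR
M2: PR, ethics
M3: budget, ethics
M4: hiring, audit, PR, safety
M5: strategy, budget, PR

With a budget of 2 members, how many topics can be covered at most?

6

Choosing M3, M4 covers {budget, hiring, audit, PR, safety, ethics} — 6 topics.
No choice of 2 members does better; here strategy is left uncovered.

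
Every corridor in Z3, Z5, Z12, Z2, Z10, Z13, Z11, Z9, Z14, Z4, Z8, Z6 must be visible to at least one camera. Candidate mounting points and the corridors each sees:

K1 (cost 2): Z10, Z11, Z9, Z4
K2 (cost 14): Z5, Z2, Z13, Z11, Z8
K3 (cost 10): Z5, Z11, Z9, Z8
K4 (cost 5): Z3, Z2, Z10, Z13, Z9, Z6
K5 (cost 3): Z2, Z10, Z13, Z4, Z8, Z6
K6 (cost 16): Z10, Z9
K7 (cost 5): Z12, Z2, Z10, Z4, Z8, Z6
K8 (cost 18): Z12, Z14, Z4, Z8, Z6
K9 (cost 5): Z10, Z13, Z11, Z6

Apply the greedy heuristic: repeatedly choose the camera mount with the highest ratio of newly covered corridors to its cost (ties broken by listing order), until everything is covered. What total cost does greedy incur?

43

Pick 1: K1 adds 4 new (Z10, Z11, Z9, Z4) at cost 2 (ratio 4/2).
Pick 2: K5 adds 4 new (Z2, Z13, Z8, Z6) at cost 3 (ratio 4/3).
Pick 3: K4 adds 1 new (Z3) at cost 5 (ratio 1/5).
Pick 4: K7 adds 1 new (Z12) at cost 5 (ratio 1/5).
Pick 5: K3 adds 1 new (Z5) at cost 10 (ratio 1/10).
Pick 6: K8 adds 1 new (Z14) at cost 18 (ratio 1/18).
Greedy total cost: 2 + 3 + 5 + 5 + 10 + 18 = 43. (The true optimum is 33, so greedy overshoots here.)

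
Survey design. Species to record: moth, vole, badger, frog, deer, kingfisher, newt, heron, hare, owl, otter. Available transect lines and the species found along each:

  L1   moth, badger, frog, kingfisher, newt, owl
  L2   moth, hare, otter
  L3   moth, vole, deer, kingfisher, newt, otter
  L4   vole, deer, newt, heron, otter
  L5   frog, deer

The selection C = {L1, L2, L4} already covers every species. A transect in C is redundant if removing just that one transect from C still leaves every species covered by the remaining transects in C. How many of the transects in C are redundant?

Drop L1: badger, frog, kingfisher, owl uncovered — not redundant.
Drop L2: hare uncovered — not redundant.
Drop L4: vole, deer, heron uncovered — not redundant.
None of the transects in C is redundant.

0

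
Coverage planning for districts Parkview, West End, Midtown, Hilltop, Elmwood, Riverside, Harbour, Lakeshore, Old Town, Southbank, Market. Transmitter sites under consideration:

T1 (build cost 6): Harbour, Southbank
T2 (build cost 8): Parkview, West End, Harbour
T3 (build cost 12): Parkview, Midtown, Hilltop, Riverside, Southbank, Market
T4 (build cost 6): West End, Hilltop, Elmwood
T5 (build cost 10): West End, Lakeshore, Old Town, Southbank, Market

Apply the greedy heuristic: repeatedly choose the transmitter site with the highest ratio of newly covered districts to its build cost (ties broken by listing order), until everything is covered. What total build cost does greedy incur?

Pick 1: T3 adds 6 new (Parkview, Midtown, Hilltop, Riverside, Southbank, Market) at build cost 12 (ratio 6/12).
Pick 2: T4 adds 2 new (West End, Elmwood) at build cost 6 (ratio 2/6).
Pick 3: T5 adds 2 new (Lakeshore, Old Town) at build cost 10 (ratio 2/10).
Pick 4: T1 adds 1 new (Harbour) at build cost 6 (ratio 1/6).
Greedy total build cost: 12 + 6 + 10 + 6 = 34.

34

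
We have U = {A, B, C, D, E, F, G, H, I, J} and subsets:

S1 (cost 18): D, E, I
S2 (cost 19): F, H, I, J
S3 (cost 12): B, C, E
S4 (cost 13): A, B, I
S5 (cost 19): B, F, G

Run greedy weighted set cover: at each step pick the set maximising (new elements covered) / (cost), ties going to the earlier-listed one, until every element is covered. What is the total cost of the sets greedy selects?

Pick 1: S3 adds 3 new (B, C, E) at cost 12 (ratio 3/12).
Pick 2: S2 adds 4 new (F, H, I, J) at cost 19 (ratio 4/19).
Pick 3: S4 adds 1 new (A) at cost 13 (ratio 1/13).
Pick 4: S1 adds 1 new (D) at cost 18 (ratio 1/18).
Pick 5: S5 adds 1 new (G) at cost 19 (ratio 1/19).
Greedy total cost: 12 + 19 + 13 + 18 + 19 = 81.

81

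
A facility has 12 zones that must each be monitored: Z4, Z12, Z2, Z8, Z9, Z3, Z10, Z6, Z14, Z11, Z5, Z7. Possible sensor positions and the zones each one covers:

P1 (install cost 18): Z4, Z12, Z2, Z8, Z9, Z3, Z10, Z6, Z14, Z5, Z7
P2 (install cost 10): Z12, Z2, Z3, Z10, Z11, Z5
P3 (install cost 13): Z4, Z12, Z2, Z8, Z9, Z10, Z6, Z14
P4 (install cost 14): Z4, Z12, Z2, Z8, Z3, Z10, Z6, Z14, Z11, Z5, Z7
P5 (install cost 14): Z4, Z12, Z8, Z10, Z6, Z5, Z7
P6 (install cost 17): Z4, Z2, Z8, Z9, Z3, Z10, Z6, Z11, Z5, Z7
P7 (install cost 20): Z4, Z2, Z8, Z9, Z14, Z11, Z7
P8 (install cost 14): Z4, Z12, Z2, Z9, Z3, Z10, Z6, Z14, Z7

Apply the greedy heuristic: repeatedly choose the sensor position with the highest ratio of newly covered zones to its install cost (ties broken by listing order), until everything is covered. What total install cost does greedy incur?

Pick 1: P4 adds 11 new (Z4, Z12, Z2, Z8, Z3, Z10, Z6, Z14, Z11, Z5, Z7) at install cost 14 (ratio 11/14).
Pick 2: P3 adds 1 new (Z9) at install cost 13 (ratio 1/13).
Greedy total install cost: 14 + 13 = 27.

27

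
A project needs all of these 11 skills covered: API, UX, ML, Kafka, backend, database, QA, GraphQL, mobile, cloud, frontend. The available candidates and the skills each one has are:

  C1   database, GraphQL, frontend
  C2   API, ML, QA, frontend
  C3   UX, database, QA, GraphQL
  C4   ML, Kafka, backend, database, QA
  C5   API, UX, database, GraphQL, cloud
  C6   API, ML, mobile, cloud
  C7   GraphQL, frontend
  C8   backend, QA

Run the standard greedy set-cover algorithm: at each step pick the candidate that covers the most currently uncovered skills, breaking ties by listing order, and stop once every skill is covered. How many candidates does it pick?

4

Pick 1: C4 covers 5 new skills (ML, Kafka, backend, database, QA).
Pick 2: C5 covers 4 new skills (API, UX, GraphQL, cloud).
Pick 3: C1 covers 1 new skills (frontend).
Pick 4: C6 covers 1 new skills (mobile).
Greedy uses 4 candidates.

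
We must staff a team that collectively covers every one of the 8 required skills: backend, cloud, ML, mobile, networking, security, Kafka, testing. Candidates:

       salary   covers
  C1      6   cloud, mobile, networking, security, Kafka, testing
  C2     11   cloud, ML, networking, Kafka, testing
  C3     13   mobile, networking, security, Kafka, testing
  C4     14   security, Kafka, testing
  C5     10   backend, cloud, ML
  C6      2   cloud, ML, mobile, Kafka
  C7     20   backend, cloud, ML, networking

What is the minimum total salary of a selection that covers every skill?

16

C1, C5 cover every skill at salary 6 + 10 = 16.
Any cover uses at least 2 candidates; among all covering selections none totals below 16.
Greedy by coverage-per-salary would pick C6, C1, C5 for 18 — worse than the optimum 16.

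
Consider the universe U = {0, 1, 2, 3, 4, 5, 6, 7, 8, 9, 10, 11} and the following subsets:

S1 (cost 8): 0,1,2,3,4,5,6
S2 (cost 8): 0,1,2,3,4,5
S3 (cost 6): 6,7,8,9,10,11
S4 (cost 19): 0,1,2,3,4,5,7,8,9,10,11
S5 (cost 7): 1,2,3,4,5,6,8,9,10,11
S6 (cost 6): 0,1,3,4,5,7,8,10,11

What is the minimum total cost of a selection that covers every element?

13

S5, S6 cover every element at cost 7 + 6 = 13.
Any cover uses at least 2 sets; among all covering selections none totals below 13.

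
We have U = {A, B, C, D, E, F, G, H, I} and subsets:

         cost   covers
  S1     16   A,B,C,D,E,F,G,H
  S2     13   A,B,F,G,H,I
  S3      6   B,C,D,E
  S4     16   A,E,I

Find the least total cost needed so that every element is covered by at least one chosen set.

19

S2, S3 cover every element at cost 13 + 6 = 19.
Any cover uses at least 2 sets; among all covering selections none totals below 19.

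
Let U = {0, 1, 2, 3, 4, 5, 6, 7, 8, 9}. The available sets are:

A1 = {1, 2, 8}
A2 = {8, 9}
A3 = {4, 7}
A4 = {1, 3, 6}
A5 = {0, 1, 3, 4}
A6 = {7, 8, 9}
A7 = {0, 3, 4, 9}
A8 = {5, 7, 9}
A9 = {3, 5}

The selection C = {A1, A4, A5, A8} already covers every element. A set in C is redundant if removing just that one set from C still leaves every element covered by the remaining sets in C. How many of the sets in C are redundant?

Drop A1: 2, 8 uncovered — not redundant.
Drop A4: 6 uncovered — not redundant.
Drop A5: 0, 4 uncovered — not redundant.
Drop A8: 5, 7, 9 uncovered — not redundant.
None of the sets in C is redundant.

0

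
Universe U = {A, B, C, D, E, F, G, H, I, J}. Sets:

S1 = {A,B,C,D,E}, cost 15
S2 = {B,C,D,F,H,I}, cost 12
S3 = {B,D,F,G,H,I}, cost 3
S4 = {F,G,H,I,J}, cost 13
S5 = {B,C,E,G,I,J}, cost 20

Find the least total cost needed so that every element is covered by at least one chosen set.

28

S1, S4 cover every element at cost 15 + 13 = 28.
Any cover uses at least 2 sets; among all covering selections none totals below 28.
Greedy by coverage-per-cost would pick S3, S1, S4 for 31 — worse than the optimum 28.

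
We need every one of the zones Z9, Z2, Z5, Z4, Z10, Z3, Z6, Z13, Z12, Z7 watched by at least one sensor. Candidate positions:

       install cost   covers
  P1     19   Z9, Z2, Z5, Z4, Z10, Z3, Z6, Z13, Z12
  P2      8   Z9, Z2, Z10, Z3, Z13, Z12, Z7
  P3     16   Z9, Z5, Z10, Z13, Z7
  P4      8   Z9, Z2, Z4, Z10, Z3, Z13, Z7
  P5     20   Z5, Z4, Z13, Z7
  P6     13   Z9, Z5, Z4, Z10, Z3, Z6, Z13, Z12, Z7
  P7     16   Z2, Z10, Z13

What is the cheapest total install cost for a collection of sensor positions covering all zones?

P2, P6 cover every zone at install cost 8 + 13 = 21.
Any cover uses at least 2 sensor positions; among all covering selections none totals below 21.

21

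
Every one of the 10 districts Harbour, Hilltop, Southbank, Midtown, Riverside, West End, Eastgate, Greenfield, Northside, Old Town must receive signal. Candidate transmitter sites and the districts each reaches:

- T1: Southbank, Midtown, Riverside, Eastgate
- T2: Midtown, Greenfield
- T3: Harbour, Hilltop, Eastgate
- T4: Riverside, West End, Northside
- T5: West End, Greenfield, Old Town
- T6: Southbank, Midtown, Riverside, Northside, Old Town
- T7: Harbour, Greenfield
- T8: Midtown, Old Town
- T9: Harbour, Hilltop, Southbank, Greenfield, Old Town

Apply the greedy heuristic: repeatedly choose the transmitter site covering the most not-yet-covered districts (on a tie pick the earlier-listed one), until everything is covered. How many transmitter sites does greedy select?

3

Pick 1: T6 covers 5 new districts (Southbank, Midtown, Riverside, Northside, Old Town).
Pick 2: T3 covers 3 new districts (Harbour, Hilltop, Eastgate).
Pick 3: T5 covers 2 new districts (West End, Greenfield).
Greedy uses 3 transmitter sites.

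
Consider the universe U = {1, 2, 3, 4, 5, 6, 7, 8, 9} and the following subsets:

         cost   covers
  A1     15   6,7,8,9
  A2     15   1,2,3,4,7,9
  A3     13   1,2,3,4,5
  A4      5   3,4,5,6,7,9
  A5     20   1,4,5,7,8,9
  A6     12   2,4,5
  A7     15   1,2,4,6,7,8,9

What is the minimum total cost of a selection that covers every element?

20

A4, A7 cover every element at cost 5 + 15 = 20.
Any cover uses at least 2 sets; among all covering selections none totals below 20.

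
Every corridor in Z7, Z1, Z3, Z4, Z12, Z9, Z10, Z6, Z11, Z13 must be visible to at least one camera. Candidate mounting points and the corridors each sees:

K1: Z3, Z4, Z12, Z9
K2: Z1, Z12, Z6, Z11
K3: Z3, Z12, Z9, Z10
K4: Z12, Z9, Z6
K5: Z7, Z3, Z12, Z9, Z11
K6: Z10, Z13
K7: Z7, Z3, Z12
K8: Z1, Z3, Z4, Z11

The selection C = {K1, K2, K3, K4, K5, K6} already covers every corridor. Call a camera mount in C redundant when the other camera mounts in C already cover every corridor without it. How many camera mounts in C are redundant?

2

Drop K1: Z4 uncovered — not redundant.
Drop K2: Z1 uncovered — not redundant.
Drop K3: the rest still cover every corridor — redundant.
Drop K4: the rest still cover every corridor — redundant.
Drop K5: Z7 uncovered — not redundant.
Drop K6: Z13 uncovered — not redundant.
2 redundant: K3, K4.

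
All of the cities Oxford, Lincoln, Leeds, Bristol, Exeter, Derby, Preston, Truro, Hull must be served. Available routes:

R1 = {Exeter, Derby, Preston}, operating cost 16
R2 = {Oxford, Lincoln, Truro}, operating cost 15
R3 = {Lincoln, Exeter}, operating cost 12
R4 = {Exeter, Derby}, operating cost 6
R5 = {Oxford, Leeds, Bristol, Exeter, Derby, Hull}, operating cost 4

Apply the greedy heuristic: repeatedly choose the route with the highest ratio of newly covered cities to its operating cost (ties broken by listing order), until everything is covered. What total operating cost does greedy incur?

Pick 1: R5 adds 6 new (Oxford, Leeds, Bristol, Exeter, Derby, Hull) at operating cost 4 (ratio 6/4).
Pick 2: R2 adds 2 new (Lincoln, Truro) at operating cost 15 (ratio 2/15).
Pick 3: R1 adds 1 new (Preston) at operating cost 16 (ratio 1/16).
Greedy total operating cost: 4 + 15 + 16 = 35.

35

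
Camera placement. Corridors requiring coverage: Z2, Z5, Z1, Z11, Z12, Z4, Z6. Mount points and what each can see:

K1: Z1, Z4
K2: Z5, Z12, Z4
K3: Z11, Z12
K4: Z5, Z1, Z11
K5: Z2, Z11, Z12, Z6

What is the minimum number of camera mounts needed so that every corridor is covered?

3

K1, K2, K5 together cover {Z2, Z5, Z1, Z11, Z12, Z4, Z6} — every corridor.
No 2 of the 5 camera mounts cover everything (all 10 pairs fall short), so 3 is minimum.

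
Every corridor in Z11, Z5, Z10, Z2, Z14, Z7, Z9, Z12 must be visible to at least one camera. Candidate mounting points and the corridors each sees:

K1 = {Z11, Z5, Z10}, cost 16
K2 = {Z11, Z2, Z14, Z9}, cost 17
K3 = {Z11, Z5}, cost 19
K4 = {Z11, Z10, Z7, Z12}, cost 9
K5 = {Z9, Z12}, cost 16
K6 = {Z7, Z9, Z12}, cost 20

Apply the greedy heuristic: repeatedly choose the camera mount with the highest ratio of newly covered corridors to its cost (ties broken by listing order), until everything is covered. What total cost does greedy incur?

42

Pick 1: K4 adds 4 new (Z11, Z10, Z7, Z12) at cost 9 (ratio 4/9).
Pick 2: K2 adds 3 new (Z2, Z14, Z9) at cost 17 (ratio 3/17).
Pick 3: K1 adds 1 new (Z5) at cost 16 (ratio 1/16).
Greedy total cost: 9 + 17 + 16 = 42.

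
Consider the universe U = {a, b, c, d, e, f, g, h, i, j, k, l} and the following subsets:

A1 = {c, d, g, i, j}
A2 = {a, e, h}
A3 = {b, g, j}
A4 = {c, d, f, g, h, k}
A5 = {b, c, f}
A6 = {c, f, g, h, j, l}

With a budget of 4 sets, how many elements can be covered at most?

Choosing A1, A2, A3, A4 covers {a, b, c, d, e, f, g, h, i, j, k} — 11 elements.
No choice of 4 sets does better; here l is left uncovered.

11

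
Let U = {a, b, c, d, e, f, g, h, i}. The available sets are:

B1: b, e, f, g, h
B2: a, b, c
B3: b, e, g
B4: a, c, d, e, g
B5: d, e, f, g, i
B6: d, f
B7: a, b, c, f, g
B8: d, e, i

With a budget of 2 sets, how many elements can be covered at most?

8

Choosing B1, B4 covers {a, b, c, d, e, f, g, h} — 8 elements.
No choice of 2 sets does better; here i is left uncovered.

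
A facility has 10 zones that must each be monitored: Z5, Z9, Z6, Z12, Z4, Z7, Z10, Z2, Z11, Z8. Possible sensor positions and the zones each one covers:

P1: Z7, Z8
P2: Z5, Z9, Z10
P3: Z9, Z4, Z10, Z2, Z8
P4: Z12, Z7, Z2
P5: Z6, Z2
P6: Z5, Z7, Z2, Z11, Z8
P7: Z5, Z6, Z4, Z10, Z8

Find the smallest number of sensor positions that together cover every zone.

P2, P4, P6, P7 together cover {Z5, Z9, Z6, Z12, Z4, Z7, Z10, Z2, Z11, Z8} — every zone.
No 3 of the 7 sensor positions cover everything (all 35 triples fall short), so 4 is minimum.

4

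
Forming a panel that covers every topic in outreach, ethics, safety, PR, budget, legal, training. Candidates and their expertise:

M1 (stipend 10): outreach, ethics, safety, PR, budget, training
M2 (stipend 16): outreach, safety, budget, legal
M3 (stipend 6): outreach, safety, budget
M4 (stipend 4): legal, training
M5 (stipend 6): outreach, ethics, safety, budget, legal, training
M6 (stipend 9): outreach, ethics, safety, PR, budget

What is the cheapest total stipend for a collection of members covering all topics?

M4, M6 cover every topic at stipend 4 + 9 = 13.
Any cover uses at least 2 members; among all covering selections none totals below 13.
Greedy by coverage-per-stipend would pick M5, M6 for 15 — worse than the optimum 13.

13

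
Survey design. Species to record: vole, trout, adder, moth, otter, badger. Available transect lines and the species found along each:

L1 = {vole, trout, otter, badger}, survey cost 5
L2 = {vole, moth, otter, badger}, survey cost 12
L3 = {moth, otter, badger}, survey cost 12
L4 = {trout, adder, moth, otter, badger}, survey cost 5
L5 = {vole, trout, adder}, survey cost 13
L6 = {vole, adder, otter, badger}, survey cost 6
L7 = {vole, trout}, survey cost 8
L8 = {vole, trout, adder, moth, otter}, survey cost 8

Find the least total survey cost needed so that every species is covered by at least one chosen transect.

L1, L4 cover every species at survey cost 5 + 5 = 10.
Any cover uses at least 2 transects; among all covering selections none totals below 10.

10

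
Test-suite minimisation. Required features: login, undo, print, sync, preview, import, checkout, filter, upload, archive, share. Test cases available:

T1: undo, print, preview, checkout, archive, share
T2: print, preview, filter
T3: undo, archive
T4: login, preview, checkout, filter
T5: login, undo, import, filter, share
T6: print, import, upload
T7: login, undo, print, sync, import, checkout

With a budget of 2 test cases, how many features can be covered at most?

Choosing T1, T5 covers {login, undo, print, preview, import, checkout, filter, archive, share} — 9 features.
No choice of 2 test cases does better; here sync, upload are left uncovered.

9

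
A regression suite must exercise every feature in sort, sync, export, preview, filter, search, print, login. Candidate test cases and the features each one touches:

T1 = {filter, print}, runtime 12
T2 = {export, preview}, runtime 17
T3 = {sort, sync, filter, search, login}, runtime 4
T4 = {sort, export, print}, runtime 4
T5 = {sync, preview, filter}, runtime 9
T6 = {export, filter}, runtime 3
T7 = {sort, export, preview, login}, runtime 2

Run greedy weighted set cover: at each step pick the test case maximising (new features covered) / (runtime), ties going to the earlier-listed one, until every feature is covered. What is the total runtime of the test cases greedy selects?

10

Pick 1: T7 adds 4 new (sort, export, preview, login) at runtime 2 (ratio 4/2).
Pick 2: T3 adds 3 new (sync, filter, search) at runtime 4 (ratio 3/4).
Pick 3: T4 adds 1 new (print) at runtime 4 (ratio 1/4).
Greedy total runtime: 2 + 4 + 4 = 10.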